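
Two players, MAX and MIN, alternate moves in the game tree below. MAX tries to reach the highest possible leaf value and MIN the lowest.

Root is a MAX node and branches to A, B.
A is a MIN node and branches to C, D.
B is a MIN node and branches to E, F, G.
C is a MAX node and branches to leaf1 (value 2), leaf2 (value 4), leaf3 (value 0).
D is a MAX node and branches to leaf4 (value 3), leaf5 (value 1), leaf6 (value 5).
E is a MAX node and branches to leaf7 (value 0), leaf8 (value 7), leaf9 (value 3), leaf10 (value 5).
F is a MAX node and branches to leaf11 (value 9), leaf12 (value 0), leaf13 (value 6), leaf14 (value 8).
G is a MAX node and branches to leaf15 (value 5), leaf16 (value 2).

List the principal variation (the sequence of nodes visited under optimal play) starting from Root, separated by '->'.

C (MAX): max(2, 4, 0) = 4
D (MAX): max(3, 1, 5) = 5
A (MIN): min(4, 5) = 4
E (MAX): max(0, 7, 3, 5) = 7
F (MAX): max(9, 0, 6, 8) = 9
G (MAX): max(5, 2) = 5
B (MIN): min(7, 9, 5) = 5
Root (MAX): max(4, 5) = 5
At Root, MAX picks B (highest: 5).
At B, MIN picks G (lowest: 5).
At G, MAX picks leaf15 (highest: 5).
Terminal value 5.

Root -> B -> G -> leaf15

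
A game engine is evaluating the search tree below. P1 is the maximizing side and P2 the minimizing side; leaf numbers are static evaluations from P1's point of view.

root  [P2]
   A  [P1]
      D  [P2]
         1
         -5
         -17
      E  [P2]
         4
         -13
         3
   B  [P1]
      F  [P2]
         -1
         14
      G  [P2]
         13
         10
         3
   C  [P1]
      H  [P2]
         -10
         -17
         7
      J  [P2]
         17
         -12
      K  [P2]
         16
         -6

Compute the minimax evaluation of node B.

3

F (P2): min(-1, 14) = -1
G (P2): min(13, 10, 3) = 3
B (P1): max(-1, 3) = 3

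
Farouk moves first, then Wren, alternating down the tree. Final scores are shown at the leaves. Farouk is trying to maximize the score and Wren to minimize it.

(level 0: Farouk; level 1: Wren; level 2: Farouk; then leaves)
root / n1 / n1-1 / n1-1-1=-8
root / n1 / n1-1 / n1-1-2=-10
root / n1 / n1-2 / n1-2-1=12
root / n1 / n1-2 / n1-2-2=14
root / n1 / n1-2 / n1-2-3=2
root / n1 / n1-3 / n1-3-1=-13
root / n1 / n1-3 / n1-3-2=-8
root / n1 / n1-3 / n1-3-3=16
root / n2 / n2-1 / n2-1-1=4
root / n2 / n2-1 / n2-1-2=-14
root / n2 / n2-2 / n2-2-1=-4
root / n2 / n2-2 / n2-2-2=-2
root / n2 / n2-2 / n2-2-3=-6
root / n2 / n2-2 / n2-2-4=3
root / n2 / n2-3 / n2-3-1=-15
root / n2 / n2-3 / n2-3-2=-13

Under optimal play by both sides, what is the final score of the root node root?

n1-1 (Farouk): max(-8, -10) = -8
n1-2 (Farouk): max(12, 14, 2) = 14
n1-3 (Farouk): max(-13, -8, 16) = 16
n1 (Wren): min(-8, 14, 16) = -8
n2-1 (Farouk): max(4, -14) = 4
n2-2 (Farouk): max(-4, -2, -6, 3) = 3
n2-3 (Farouk): max(-15, -13) = -13
n2 (Wren): min(4, 3, -13) = -13
root (Farouk): max(-8, -13) = -8

-8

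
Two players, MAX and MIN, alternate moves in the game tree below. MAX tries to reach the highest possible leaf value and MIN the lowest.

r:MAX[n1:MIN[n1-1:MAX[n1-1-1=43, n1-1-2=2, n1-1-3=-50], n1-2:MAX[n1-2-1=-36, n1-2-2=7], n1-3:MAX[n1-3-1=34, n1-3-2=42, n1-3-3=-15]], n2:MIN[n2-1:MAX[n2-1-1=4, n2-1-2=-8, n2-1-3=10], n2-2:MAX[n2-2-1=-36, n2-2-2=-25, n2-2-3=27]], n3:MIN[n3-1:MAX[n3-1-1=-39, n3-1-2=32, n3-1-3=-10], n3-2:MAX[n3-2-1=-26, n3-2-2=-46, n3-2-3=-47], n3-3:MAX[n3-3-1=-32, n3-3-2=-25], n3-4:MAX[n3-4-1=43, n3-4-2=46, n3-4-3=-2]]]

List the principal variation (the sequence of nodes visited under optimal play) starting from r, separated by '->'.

r -> n2 -> n2-1 -> n2-1-3

n1-1 (MAX): max(43, 2, -50) = 43
n1-2 (MAX): max(-36, 7) = 7
n1-3 (MAX): max(34, 42, -15) = 42
n1 (MIN): min(43, 7, 42) = 7
n2-1 (MAX): max(4, -8, 10) = 10
n2-2 (MAX): max(-36, -25, 27) = 27
n2 (MIN): min(10, 27) = 10
n3-1 (MAX): max(-39, 32, -10) = 32
n3-2 (MAX): max(-26, -46, -47) = -26
n3-3 (MAX): max(-32, -25) = -25
n3-4 (MAX): max(43, 46, -2) = 46
n3 (MIN): min(32, -26, -25, 46) = -26
r (MAX): max(7, 10, -26) = 10
At r, MAX picks n2 (highest: 10).
At n2, MIN picks n2-1 (lowest: 10).
At n2-1, MAX picks n2-1-3 (highest: 10).
Terminal value 10.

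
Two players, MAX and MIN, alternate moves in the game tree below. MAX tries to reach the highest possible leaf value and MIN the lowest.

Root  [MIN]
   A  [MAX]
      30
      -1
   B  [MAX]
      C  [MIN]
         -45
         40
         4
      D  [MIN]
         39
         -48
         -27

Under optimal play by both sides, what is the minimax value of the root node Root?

-45

A (MAX): max(30, -1) = 30
C (MIN): min(-45, 40, 4) = -45
D (MIN): min(39, -48, -27) = -48
B (MAX): max(-45, -48) = -45
Root (MIN): min(30, -45) = -45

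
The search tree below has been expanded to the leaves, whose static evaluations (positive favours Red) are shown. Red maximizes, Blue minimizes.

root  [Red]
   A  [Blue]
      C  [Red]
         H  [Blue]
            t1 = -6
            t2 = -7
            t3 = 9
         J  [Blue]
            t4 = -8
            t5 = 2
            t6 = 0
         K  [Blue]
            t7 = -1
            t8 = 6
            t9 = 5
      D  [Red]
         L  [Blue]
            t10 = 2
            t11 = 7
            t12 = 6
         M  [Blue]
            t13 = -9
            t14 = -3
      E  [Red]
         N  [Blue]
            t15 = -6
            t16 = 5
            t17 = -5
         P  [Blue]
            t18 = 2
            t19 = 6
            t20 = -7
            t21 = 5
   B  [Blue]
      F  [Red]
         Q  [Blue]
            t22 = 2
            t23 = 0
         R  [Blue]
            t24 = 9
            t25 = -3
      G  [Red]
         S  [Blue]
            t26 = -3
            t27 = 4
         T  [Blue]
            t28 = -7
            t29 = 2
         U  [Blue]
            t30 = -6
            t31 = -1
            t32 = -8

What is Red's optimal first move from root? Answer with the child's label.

H (Blue): min(-6, -7, 9) = -7
J (Blue): min(-8, 2, 0) = -8
K (Blue): min(-1, 6, 5) = -1
C (Red): max(-7, -8, -1) = -1
L (Blue): min(2, 7, 6) = 2
M (Blue): min(-9, -3) = -9
D (Red): max(2, -9) = 2
N (Blue): min(-6, 5, -5) = -6
P (Blue): min(2, 6, -7, 5) = -7
E (Red): max(-6, -7) = -6
A (Blue): min(-1, 2, -6) = -6
Q (Blue): min(2, 0) = 0
R (Blue): min(9, -3) = -3
F (Red): max(0, -3) = 0
S (Blue): min(-3, 4) = -3
T (Blue): min(-7, 2) = -7
U (Blue): min(-6, -1, -8) = -8
G (Red): max(-3, -7, -8) = -3
B (Blue): min(0, -3) = -3
root (Red): max(-6, -3) = -3
Red at root wants the highest of {A=-6, B=-3}, so chooses B.

B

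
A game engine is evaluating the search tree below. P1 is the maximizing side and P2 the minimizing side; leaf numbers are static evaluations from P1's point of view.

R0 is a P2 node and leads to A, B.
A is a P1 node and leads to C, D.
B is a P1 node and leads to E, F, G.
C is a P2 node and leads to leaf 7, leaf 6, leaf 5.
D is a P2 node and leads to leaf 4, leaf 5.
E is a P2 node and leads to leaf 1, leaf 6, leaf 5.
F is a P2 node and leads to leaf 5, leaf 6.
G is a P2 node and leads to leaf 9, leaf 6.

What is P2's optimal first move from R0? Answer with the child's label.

A

C (P2): min(7, 6, 5) = 5
D (P2): min(4, 5) = 4
A (P1): max(5, 4) = 5
E (P2): min(1, 6, 5) = 1
F (P2): min(5, 6) = 5
G (P2): min(9, 6) = 6
B (P1): max(1, 5, 6) = 6
R0 (P2): min(5, 6) = 5
P2 at R0 wants the lowest of {A=5, B=6}, so chooses A.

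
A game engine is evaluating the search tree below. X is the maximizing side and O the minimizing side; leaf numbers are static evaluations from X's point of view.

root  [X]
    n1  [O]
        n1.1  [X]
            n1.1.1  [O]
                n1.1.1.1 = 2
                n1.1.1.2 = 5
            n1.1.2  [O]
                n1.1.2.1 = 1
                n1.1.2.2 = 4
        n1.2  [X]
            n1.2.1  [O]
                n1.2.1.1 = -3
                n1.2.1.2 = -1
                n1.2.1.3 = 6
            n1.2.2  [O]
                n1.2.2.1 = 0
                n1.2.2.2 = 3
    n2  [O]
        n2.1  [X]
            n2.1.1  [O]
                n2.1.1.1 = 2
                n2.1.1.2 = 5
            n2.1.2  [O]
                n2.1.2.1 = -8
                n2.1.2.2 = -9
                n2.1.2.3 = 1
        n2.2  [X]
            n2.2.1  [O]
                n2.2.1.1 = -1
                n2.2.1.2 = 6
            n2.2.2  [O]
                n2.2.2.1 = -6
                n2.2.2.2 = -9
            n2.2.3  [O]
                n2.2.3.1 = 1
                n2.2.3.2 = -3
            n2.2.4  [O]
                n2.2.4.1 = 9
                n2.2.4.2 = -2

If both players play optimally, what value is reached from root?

0

n1.1.1 (O): min(2, 5) = 2
n1.1.2 (O): min(1, 4) = 1
n1.1 (X): max(2, 1) = 2
n1.2.1 (O): min(-3, -1, 6) = -3
n1.2.2 (O): min(0, 3) = 0
n1.2 (X): max(-3, 0) = 0
n1 (O): min(2, 0) = 0
n2.1.1 (O): min(2, 5) = 2
n2.1.2 (O): min(-8, -9, 1) = -9
n2.1 (X): max(2, -9) = 2
n2.2.1 (O): min(-1, 6) = -1
n2.2.2 (O): min(-6, -9) = -9
n2.2.3 (O): min(1, -3) = -3
n2.2.4 (O): min(9, -2) = -2
n2.2 (X): max(-1, -9, -3, -2) = -1
n2 (O): min(2, -1) = -1
root (X): max(0, -1) = 0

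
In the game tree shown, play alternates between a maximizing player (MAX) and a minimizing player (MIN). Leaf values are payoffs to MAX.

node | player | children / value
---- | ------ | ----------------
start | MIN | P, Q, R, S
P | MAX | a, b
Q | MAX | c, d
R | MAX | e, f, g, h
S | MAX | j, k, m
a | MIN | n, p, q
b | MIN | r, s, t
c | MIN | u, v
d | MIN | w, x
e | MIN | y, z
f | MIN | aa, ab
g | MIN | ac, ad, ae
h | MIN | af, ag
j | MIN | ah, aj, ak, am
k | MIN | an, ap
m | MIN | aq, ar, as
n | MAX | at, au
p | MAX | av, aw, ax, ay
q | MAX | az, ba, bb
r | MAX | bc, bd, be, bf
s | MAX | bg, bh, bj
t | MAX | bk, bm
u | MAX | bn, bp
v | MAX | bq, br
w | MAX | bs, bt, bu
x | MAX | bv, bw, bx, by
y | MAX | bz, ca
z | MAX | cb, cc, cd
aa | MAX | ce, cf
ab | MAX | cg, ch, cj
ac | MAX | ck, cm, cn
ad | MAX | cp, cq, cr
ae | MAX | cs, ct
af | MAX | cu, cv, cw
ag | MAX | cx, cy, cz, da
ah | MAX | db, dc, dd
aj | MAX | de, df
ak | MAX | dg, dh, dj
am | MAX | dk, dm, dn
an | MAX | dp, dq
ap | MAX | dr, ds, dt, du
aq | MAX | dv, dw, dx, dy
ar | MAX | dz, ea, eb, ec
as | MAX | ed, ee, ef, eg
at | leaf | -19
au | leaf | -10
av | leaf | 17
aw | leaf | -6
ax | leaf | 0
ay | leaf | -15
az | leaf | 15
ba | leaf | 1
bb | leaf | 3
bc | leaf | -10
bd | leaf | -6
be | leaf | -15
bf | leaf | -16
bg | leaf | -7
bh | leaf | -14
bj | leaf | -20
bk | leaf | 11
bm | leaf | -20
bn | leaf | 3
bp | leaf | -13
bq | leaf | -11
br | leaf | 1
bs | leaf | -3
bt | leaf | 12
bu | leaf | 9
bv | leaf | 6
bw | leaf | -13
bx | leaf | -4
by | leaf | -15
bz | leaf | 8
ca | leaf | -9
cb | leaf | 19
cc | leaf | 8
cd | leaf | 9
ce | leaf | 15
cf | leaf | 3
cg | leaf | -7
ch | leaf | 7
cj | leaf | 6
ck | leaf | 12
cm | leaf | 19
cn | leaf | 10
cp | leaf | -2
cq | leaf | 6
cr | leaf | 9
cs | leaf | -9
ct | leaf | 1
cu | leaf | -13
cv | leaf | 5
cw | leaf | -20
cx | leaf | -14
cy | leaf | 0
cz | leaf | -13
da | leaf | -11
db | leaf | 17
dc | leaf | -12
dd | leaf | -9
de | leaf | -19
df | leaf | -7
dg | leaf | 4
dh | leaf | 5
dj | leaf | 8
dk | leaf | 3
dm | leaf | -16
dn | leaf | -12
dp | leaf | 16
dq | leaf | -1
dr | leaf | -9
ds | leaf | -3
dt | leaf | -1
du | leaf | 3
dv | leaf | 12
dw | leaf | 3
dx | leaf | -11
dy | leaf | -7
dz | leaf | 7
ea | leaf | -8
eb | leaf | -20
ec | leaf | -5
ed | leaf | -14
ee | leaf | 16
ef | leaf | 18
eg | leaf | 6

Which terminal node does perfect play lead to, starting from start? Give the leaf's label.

n (MAX): max(-19, -10) = -10
p (MAX): max(17, -6, 0, -15) = 17
q (MAX): max(15, 1, 3) = 15
a (MIN): min(-10, 17, 15) = -10
r (MAX): max(-10, -6, -15, -16) = -6
s (MAX): max(-7, -14, -20) = -7
t (MAX): max(11, -20) = 11
b (MIN): min(-6, -7, 11) = -7
P (MAX): max(-10, -7) = -7
u (MAX): max(3, -13) = 3
v (MAX): max(-11, 1) = 1
c (MIN): min(3, 1) = 1
w (MAX): max(-3, 12, 9) = 12
x (MAX): max(6, -13, -4, -15) = 6
d (MIN): min(12, 6) = 6
Q (MAX): max(1, 6) = 6
y (MAX): max(8, -9) = 8
z (MAX): max(19, 8, 9) = 19
e (MIN): min(8, 19) = 8
aa (MAX): max(15, 3) = 15
ab (MAX): max(-7, 7, 6) = 7
f (MIN): min(15, 7) = 7
ac (MAX): max(12, 19, 10) = 19
ad (MAX): max(-2, 6, 9) = 9
ae (MAX): max(-9, 1) = 1
g (MIN): min(19, 9, 1) = 1
af (MAX): max(-13, 5, -20) = 5
ag (MAX): max(-14, 0, -13, -11) = 0
h (MIN): min(5, 0) = 0
R (MAX): max(8, 7, 1, 0) = 8
ah (MAX): max(17, -12, -9) = 17
aj (MAX): max(-19, -7) = -7
ak (MAX): max(4, 5, 8) = 8
am (MAX): max(3, -16, -12) = 3
j (MIN): min(17, -7, 8, 3) = -7
an (MAX): max(16, -1) = 16
ap (MAX): max(-9, -3, -1, 3) = 3
k (MIN): min(16, 3) = 3
aq (MAX): max(12, 3, -11, -7) = 12
ar (MAX): max(7, -8, -20, -5) = 7
as (MAX): max(-14, 16, 18, 6) = 18
m (MIN): min(12, 7, 18) = 7
S (MAX): max(-7, 3, 7) = 7
start (MIN): min(-7, 6, 8, 7) = -7
At start, MIN picks P (lowest: -7).
At P, MAX picks b (highest: -7).
At b, MIN picks s (lowest: -7).
At s, MAX picks bg (highest: -7).
Terminal value -7.

bg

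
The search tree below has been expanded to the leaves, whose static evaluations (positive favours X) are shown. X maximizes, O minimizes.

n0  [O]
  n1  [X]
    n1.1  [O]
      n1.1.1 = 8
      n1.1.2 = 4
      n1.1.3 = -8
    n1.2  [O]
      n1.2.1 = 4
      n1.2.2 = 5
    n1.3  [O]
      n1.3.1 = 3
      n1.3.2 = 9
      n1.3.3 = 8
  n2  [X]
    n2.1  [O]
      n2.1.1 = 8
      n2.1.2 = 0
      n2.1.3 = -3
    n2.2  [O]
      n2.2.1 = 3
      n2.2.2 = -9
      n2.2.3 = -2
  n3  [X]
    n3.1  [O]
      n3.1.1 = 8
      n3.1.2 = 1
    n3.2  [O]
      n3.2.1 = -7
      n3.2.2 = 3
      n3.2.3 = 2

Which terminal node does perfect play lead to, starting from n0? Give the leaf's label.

n2.1.3

n1.1 (O): min(8, 4, -8) = -8
n1.2 (O): min(4, 5) = 4
n1.3 (O): min(3, 9, 8) = 3
n1 (X): max(-8, 4, 3) = 4
n2.1 (O): min(8, 0, -3) = -3
n2.2 (O): min(3, -9, -2) = -9
n2 (X): max(-3, -9) = -3
n3.1 (O): min(8, 1) = 1
n3.2 (O): min(-7, 3, 2) = -7
n3 (X): max(1, -7) = 1
n0 (O): min(4, -3, 1) = -3
At n0, O picks n2 (lowest: -3).
At n2, X picks n2.1 (highest: -3).
At n2.1, O picks n2.1.3 (lowest: -3).
Terminal value -3.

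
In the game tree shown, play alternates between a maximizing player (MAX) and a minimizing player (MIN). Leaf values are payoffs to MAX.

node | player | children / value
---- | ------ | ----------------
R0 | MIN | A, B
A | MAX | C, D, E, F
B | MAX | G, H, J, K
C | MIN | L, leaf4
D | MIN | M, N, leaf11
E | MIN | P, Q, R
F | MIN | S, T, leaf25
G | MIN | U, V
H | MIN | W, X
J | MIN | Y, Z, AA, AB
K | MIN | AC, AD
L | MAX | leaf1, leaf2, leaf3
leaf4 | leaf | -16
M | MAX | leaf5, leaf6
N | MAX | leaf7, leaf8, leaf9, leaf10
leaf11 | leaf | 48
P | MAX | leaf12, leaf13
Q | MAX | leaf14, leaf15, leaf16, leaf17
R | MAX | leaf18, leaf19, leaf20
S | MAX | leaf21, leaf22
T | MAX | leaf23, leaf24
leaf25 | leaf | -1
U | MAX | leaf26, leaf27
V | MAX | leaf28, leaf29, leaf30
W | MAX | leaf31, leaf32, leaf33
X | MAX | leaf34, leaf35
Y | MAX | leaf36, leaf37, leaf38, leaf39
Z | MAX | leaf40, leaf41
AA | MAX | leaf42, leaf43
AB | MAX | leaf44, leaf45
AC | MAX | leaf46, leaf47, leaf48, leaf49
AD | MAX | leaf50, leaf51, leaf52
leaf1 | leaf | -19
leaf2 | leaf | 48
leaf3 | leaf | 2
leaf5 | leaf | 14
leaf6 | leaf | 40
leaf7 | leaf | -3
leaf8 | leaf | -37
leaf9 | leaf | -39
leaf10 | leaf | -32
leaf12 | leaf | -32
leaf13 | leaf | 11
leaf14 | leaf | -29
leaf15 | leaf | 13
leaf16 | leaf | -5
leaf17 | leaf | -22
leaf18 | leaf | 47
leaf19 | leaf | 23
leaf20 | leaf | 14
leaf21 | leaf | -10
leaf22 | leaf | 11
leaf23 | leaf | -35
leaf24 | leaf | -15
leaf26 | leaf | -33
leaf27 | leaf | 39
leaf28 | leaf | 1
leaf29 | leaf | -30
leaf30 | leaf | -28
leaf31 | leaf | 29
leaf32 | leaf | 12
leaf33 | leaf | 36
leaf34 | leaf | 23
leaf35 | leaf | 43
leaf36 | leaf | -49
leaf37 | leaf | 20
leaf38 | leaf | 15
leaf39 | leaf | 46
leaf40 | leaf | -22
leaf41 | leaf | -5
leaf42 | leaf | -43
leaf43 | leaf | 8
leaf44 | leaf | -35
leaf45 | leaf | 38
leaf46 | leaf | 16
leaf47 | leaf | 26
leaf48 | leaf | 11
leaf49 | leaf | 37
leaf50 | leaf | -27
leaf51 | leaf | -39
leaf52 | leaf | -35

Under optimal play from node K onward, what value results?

AC (MAX): max(16, 26, 11, 37) = 37
AD (MAX): max(-27, -39, -35) = -27
K (MIN): min(37, -27) = -27

-27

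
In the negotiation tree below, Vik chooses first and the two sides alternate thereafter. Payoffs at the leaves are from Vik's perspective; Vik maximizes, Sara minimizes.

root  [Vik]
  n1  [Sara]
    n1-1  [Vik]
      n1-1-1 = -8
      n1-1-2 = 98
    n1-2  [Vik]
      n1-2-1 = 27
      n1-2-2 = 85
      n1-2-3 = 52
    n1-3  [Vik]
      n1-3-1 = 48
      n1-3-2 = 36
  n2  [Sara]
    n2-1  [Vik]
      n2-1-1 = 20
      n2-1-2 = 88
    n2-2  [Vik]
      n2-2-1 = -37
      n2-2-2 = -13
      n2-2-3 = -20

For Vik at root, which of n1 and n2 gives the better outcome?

n1

n1-1 (Vik): max(-8, 98) = 98
n1-2 (Vik): max(27, 85, 52) = 85
n1-3 (Vik): max(48, 36) = 48
n1 (Sara): min(98, 85, 48) = 48
n2-1 (Vik): max(20, 88) = 88
n2-2 (Vik): max(-37, -13, -20) = -13
n2 (Sara): min(88, -13) = -13
Vik prefers the higher value; n1=48, n2=-13. n1 is better since 48 > -13.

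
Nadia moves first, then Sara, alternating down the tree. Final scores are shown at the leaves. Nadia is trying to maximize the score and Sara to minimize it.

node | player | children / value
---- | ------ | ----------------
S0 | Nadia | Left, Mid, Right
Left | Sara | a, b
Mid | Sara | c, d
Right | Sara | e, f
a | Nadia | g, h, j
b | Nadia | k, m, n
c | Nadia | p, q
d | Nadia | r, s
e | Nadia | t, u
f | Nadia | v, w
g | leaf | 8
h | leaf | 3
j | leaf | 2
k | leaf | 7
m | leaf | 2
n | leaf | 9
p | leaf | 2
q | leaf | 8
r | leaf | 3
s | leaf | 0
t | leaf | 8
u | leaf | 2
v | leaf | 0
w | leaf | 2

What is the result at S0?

a (Nadia): max(8, 3, 2) = 8
b (Nadia): max(7, 2, 9) = 9
Left (Sara): min(8, 9) = 8
c (Nadia): max(2, 8) = 8
d (Nadia): max(3, 0) = 3
Mid (Sara): min(8, 3) = 3
e (Nadia): max(8, 2) = 8
f (Nadia): max(0, 2) = 2
Right (Sara): min(8, 2) = 2
S0 (Nadia): max(8, 3, 2) = 8

8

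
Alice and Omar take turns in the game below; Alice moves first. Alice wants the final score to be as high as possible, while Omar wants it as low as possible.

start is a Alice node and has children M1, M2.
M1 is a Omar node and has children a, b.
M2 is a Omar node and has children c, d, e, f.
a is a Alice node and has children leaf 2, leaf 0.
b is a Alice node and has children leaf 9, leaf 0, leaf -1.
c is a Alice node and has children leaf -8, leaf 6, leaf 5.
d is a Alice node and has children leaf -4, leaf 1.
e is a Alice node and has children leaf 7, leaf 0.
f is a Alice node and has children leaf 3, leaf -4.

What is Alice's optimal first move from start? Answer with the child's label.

M1

a (Alice): max(2, 0) = 2
b (Alice): max(9, 0, -1) = 9
M1 (Omar): min(2, 9) = 2
c (Alice): max(-8, 6, 5) = 6
d (Alice): max(-4, 1) = 1
e (Alice): max(7, 0) = 7
f (Alice): max(3, -4) = 3
M2 (Omar): min(6, 1, 7, 3) = 1
start (Alice): max(2, 1) = 2
Alice at start wants the highest of {M1=2, M2=1}, so chooses M1.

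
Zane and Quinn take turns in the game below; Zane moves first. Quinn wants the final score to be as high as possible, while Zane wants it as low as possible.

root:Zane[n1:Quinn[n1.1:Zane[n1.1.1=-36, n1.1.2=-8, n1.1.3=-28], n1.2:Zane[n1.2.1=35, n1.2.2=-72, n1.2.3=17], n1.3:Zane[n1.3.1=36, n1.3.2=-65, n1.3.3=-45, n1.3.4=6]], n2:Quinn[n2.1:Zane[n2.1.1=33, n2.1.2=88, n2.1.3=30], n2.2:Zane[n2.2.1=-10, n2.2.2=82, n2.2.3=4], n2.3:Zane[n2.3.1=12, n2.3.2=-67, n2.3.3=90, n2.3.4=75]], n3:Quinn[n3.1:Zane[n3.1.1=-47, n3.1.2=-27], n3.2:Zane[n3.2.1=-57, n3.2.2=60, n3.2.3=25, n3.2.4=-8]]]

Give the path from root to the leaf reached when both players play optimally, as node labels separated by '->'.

n1.1 (Zane): min(-36, -8, -28) = -36
n1.2 (Zane): min(35, -72, 17) = -72
n1.3 (Zane): min(36, -65, -45, 6) = -65
n1 (Quinn): max(-36, -72, -65) = -36
n2.1 (Zane): min(33, 88, 30) = 30
n2.2 (Zane): min(-10, 82, 4) = -10
n2.3 (Zane): min(12, -67, 90, 75) = -67
n2 (Quinn): max(30, -10, -67) = 30
n3.1 (Zane): min(-47, -27) = -47
n3.2 (Zane): min(-57, 60, 25, -8) = -57
n3 (Quinn): max(-47, -57) = -47
root (Zane): min(-36, 30, -47) = -47
At root, Zane picks n3 (lowest: -47).
At n3, Quinn picks n3.1 (highest: -47).
At n3.1, Zane picks n3.1.1 (lowest: -47).
Terminal value -47.

root -> n3 -> n3.1 -> n3.1.1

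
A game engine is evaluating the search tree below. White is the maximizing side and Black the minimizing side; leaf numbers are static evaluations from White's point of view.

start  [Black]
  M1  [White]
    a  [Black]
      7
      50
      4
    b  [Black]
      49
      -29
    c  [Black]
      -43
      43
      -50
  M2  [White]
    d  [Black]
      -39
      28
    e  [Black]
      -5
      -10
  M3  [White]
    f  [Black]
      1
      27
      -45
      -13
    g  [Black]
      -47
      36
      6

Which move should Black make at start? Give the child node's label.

M3

a (Black): min(7, 50, 4) = 4
b (Black): min(49, -29) = -29
c (Black): min(-43, 43, -50) = -50
M1 (White): max(4, -29, -50) = 4
d (Black): min(-39, 28) = -39
e (Black): min(-5, -10) = -10
M2 (White): max(-39, -10) = -10
f (Black): min(1, 27, -45, -13) = -45
g (Black): min(-47, 36, 6) = -47
M3 (White): max(-45, -47) = -45
start (Black): min(4, -10, -45) = -45
Black at start wants the lowest of {M1=4, M2=-10, M3=-45}, so chooses M3.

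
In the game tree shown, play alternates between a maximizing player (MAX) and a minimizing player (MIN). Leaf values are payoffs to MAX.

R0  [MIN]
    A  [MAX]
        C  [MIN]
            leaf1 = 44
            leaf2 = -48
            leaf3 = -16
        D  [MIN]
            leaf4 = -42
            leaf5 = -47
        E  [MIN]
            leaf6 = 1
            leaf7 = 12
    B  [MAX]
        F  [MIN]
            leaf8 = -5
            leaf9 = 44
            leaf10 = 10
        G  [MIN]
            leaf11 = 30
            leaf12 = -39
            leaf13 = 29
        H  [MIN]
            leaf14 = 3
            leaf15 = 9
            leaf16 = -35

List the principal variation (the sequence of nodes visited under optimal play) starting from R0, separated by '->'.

R0 -> B -> F -> leaf8

C (MIN): min(44, -48, -16) = -48
D (MIN): min(-42, -47) = -47
E (MIN): min(1, 12) = 1
A (MAX): max(-48, -47, 1) = 1
F (MIN): min(-5, 44, 10) = -5
G (MIN): min(30, -39, 29) = -39
H (MIN): min(3, 9, -35) = -35
B (MAX): max(-5, -39, -35) = -5
R0 (MIN): min(1, -5) = -5
At R0, MIN picks B (lowest: -5).
At B, MAX picks F (highest: -5).
At F, MIN picks leaf8 (lowest: -5).
Terminal value -5.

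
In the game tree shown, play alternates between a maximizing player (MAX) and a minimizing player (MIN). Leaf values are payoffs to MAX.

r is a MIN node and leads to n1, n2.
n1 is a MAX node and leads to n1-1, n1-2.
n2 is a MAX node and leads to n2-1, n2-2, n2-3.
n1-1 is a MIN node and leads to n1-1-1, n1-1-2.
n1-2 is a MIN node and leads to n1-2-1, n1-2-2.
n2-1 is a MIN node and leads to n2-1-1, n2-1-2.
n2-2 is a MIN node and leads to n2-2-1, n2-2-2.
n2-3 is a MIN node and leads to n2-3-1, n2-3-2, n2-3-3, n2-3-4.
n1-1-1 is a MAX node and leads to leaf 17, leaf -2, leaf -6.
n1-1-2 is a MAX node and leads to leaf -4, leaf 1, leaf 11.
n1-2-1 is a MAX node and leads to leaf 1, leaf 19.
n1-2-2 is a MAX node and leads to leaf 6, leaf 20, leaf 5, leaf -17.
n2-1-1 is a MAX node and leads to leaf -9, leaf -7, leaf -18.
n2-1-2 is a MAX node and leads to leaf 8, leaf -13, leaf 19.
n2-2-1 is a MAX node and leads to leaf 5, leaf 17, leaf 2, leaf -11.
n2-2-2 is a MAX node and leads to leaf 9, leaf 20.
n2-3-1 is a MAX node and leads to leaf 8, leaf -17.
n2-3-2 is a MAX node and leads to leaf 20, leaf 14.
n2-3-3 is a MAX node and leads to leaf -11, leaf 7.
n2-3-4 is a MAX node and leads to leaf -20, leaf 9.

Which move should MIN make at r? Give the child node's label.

n2

n1-1-1 (MAX): max(17, -2, -6) = 17
n1-1-2 (MAX): max(-4, 1, 11) = 11
n1-1 (MIN): min(17, 11) = 11
n1-2-1 (MAX): max(1, 19) = 19
n1-2-2 (MAX): max(6, 20, 5, -17) = 20
n1-2 (MIN): min(19, 20) = 19
n1 (MAX): max(11, 19) = 19
n2-1-1 (MAX): max(-9, -7, -18) = -7
n2-1-2 (MAX): max(8, -13, 19) = 19
n2-1 (MIN): min(-7, 19) = -7
n2-2-1 (MAX): max(5, 17, 2, -11) = 17
n2-2-2 (MAX): max(9, 20) = 20
n2-2 (MIN): min(17, 20) = 17
n2-3-1 (MAX): max(8, -17) = 8
n2-3-2 (MAX): max(20, 14) = 20
n2-3-3 (MAX): max(-11, 7) = 7
n2-3-4 (MAX): max(-20, 9) = 9
n2-3 (MIN): min(8, 20, 7, 9) = 7
n2 (MAX): max(-7, 17, 7) = 17
r (MIN): min(19, 17) = 17
MIN at r wants the lowest of {n1=19, n2=17}, so chooses n2.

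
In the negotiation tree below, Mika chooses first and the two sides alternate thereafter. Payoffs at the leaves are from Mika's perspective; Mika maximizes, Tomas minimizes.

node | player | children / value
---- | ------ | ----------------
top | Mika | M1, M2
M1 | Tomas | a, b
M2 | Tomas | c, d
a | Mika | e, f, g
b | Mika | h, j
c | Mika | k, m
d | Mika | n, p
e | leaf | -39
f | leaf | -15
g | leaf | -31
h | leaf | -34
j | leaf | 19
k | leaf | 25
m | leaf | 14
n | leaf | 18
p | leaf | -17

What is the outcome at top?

a (Mika): max(-39, -15, -31) = -15
b (Mika): max(-34, 19) = 19
M1 (Tomas): min(-15, 19) = -15
c (Mika): max(25, 14) = 25
d (Mika): max(18, -17) = 18
M2 (Tomas): min(25, 18) = 18
top (Mika): max(-15, 18) = 18

18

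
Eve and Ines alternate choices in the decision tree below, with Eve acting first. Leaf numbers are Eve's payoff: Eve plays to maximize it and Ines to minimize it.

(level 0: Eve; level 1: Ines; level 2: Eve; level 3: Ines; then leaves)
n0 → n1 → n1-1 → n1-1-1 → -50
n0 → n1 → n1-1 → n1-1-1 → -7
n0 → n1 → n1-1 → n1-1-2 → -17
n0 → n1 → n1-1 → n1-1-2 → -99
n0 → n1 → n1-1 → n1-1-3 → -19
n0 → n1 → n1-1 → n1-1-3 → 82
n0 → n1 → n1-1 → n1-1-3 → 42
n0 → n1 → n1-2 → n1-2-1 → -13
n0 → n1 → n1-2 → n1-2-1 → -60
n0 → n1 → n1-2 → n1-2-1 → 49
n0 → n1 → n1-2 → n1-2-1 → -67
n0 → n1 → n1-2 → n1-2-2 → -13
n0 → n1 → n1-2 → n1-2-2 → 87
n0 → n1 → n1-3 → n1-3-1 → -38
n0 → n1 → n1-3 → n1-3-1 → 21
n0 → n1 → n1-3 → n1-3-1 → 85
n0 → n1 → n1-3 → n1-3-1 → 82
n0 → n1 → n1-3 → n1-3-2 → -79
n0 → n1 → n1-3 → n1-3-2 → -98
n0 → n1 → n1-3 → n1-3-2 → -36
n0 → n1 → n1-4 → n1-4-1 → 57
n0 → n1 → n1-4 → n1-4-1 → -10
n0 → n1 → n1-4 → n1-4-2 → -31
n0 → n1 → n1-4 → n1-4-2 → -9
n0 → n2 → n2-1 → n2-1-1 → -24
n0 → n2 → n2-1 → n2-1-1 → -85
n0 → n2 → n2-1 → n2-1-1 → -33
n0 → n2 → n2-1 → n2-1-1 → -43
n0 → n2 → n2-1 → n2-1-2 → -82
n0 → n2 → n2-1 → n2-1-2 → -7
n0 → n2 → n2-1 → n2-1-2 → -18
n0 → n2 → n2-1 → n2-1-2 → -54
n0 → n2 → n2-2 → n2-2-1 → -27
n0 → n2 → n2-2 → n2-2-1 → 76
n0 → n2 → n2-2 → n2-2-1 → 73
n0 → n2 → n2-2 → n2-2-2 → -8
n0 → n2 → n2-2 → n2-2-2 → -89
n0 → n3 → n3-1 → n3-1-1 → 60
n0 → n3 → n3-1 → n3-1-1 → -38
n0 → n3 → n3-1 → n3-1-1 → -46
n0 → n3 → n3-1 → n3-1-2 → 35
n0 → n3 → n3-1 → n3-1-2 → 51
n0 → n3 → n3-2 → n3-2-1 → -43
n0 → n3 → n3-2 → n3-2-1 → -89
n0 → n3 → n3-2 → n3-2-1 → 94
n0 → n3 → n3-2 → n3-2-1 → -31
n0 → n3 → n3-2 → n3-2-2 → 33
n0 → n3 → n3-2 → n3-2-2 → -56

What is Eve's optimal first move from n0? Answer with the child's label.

n1

n1-1-1 (Ines): min(-50, -7) = -50
n1-1-2 (Ines): min(-17, -99) = -99
n1-1-3 (Ines): min(-19, 82, 42) = -19
n1-1 (Eve): max(-50, -99, -19) = -19
n1-2-1 (Ines): min(-13, -60, 49, -67) = -67
n1-2-2 (Ines): min(-13, 87) = -13
n1-2 (Eve): max(-67, -13) = -13
n1-3-1 (Ines): min(-38, 21, 85, 82) = -38
n1-3-2 (Ines): min(-79, -98, -36) = -98
n1-3 (Eve): max(-38, -98) = -38
n1-4-1 (Ines): min(57, -10) = -10
n1-4-2 (Ines): min(-31, -9) = -31
n1-4 (Eve): max(-10, -31) = -10
n1 (Ines): min(-19, -13, -38, -10) = -38
n2-1-1 (Ines): min(-24, -85, -33, -43) = -85
n2-1-2 (Ines): min(-82, -7, -18, -54) = -82
n2-1 (Eve): max(-85, -82) = -82
n2-2-1 (Ines): min(-27, 76, 73) = -27
n2-2-2 (Ines): min(-8, -89) = -89
n2-2 (Eve): max(-27, -89) = -27
n2 (Ines): min(-82, -27) = -82
n3-1-1 (Ines): min(60, -38, -46) = -46
n3-1-2 (Ines): min(35, 51) = 35
n3-1 (Eve): max(-46, 35) = 35
n3-2-1 (Ines): min(-43, -89, 94, -31) = -89
n3-2-2 (Ines): min(33, -56) = -56
n3-2 (Eve): max(-89, -56) = -56
n3 (Ines): min(35, -56) = -56
n0 (Eve): max(-38, -82, -56) = -38
Eve at n0 wants the highest of {n1=-38, n2=-82, n3=-56}, so chooses n1.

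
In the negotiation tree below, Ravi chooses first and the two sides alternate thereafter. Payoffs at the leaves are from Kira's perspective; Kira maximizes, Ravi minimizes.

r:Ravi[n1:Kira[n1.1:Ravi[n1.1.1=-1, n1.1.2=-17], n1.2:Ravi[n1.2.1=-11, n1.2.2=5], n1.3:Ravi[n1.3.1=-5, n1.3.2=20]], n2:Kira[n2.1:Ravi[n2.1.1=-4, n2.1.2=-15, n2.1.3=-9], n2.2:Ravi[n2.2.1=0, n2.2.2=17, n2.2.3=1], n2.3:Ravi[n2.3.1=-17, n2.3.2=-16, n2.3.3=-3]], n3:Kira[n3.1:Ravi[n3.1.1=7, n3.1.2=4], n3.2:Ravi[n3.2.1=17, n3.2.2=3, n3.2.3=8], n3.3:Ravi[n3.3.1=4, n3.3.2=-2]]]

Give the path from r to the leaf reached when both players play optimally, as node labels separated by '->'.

r -> n1 -> n1.3 -> n1.3.1

n1.1 (Ravi): min(-1, -17) = -17
n1.2 (Ravi): min(-11, 5) = -11
n1.3 (Ravi): min(-5, 20) = -5
n1 (Kira): max(-17, -11, -5) = -5
n2.1 (Ravi): min(-4, -15, -9) = -15
n2.2 (Ravi): min(0, 17, 1) = 0
n2.3 (Ravi): min(-17, -16, -3) = -17
n2 (Kira): max(-15, 0, -17) = 0
n3.1 (Ravi): min(7, 4) = 4
n3.2 (Ravi): min(17, 3, 8) = 3
n3.3 (Ravi): min(4, -2) = -2
n3 (Kira): max(4, 3, -2) = 4
r (Ravi): min(-5, 0, 4) = -5
At r, Ravi picks n1 (lowest: -5).
At n1, Kira picks n1.3 (highest: -5).
At n1.3, Ravi picks n1.3.1 (lowest: -5).
Terminal value -5.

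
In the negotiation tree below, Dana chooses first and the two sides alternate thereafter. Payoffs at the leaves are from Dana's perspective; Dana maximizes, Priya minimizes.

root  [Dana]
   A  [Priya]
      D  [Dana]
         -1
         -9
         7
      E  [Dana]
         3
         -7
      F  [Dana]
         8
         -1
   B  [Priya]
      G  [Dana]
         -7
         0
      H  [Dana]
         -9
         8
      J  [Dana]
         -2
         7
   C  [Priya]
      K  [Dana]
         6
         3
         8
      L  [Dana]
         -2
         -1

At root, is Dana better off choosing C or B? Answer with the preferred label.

B

K (Dana): max(6, 3, 8) = 8
L (Dana): max(-2, -1) = -1
C (Priya): min(8, -1) = -1
G (Dana): max(-7, 0) = 0
H (Dana): max(-9, 8) = 8
J (Dana): max(-2, 7) = 7
B (Priya): min(0, 8, 7) = 0
Dana prefers the higher value; C=-1, B=0. B is better since 0 > -1.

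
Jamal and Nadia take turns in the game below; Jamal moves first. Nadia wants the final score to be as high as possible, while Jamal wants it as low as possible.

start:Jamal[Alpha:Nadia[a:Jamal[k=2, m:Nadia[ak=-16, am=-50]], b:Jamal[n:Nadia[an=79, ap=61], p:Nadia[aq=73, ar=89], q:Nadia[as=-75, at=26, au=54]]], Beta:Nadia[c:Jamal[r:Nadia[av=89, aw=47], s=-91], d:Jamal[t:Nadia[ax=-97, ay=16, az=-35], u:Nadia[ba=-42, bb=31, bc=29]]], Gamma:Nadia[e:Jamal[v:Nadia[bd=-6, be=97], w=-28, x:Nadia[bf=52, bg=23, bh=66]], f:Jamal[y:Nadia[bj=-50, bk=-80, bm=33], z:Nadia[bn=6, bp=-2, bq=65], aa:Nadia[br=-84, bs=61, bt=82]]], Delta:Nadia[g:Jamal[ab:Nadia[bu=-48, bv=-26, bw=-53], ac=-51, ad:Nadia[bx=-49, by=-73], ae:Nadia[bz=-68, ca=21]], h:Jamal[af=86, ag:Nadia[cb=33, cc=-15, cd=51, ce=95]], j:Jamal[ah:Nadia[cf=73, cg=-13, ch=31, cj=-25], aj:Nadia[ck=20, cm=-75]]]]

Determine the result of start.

m (Nadia): max(-16, -50) = -16
a (Jamal): min(2, -16) = -16
n (Nadia): max(79, 61) = 79
p (Nadia): max(73, 89) = 89
q (Nadia): max(-75, 26, 54) = 54
b (Jamal): min(79, 89, 54) = 54
Alpha (Nadia): max(-16, 54) = 54
r (Nadia): max(89, 47) = 89
c (Jamal): min(89, -91) = -91
t (Nadia): max(-97, 16, -35) = 16
u (Nadia): max(-42, 31, 29) = 31
d (Jamal): min(16, 31) = 16
Beta (Nadia): max(-91, 16) = 16
v (Nadia): max(-6, 97) = 97
x (Nadia): max(52, 23, 66) = 66
e (Jamal): min(97, -28, 66) = -28
y (Nadia): max(-50, -80, 33) = 33
z (Nadia): max(6, -2, 65) = 65
aa (Nadia): max(-84, 61, 82) = 82
f (Jamal): min(33, 65, 82) = 33
Gamma (Nadia): max(-28, 33) = 33
ab (Nadia): max(-48, -26, -53) = -26
ad (Nadia): max(-49, -73) = -49
ae (Nadia): max(-68, 21) = 21
g (Jamal): min(-26, -51, -49, 21) = -51
ag (Nadia): max(33, -15, 51, 95) = 95
h (Jamal): min(86, 95) = 86
ah (Nadia): max(73, -13, 31, -25) = 73
aj (Nadia): max(20, -75) = 20
j (Jamal): min(73, 20) = 20
Delta (Nadia): max(-51, 86, 20) = 86
start (Jamal): min(54, 16, 33, 86) = 16

16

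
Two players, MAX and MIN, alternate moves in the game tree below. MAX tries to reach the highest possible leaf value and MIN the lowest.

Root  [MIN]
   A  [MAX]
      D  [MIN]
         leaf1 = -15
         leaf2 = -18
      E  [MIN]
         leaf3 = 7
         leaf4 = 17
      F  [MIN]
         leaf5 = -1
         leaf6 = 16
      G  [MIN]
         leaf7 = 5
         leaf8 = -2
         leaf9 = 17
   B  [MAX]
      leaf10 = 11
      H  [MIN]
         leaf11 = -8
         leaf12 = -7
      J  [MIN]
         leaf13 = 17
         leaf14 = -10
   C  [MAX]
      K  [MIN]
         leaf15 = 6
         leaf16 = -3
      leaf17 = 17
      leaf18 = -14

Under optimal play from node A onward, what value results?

D (MIN): min(-15, -18) = -18
E (MIN): min(7, 17) = 7
F (MIN): min(-1, 16) = -1
G (MIN): min(5, -2, 17) = -2
A (MAX): max(-18, 7, -1, -2) = 7

7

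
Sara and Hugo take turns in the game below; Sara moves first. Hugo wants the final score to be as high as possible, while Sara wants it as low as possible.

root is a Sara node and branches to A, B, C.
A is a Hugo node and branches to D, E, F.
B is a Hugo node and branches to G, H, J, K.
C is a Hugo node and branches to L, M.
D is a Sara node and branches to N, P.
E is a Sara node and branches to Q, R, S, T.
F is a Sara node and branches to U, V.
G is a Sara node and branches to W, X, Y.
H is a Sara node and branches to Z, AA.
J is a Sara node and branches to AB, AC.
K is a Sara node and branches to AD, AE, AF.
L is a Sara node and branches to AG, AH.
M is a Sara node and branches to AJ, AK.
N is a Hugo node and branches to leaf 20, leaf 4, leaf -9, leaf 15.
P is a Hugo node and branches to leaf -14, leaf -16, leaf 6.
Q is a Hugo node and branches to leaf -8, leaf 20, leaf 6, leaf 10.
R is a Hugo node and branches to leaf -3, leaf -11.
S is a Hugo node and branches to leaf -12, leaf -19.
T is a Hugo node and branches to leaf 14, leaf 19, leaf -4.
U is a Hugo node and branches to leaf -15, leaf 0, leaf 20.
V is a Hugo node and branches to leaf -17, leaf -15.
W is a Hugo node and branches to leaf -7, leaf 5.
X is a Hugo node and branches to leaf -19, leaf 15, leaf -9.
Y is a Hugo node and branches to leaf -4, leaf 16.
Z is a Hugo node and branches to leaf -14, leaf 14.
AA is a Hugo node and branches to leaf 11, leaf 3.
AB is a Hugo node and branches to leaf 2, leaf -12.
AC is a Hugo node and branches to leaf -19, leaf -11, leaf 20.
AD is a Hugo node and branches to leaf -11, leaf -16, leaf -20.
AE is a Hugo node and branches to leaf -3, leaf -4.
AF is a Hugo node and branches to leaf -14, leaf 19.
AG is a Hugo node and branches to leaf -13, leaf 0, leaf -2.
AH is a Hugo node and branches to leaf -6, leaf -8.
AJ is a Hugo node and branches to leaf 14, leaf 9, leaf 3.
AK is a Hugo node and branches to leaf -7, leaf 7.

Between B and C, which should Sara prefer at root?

W (Hugo): max(-7, 5) = 5
X (Hugo): max(-19, 15, -9) = 15
Y (Hugo): max(-4, 16) = 16
G (Sara): min(5, 15, 16) = 5
Z (Hugo): max(-14, 14) = 14
AA (Hugo): max(11, 3) = 11
H (Sara): min(14, 11) = 11
AB (Hugo): max(2, -12) = 2
AC (Hugo): max(-19, -11, 20) = 20
J (Sara): min(2, 20) = 2
AD (Hugo): max(-11, -16, -20) = -11
AE (Hugo): max(-3, -4) = -3
AF (Hugo): max(-14, 19) = 19
K (Sara): min(-11, -3, 19) = -11
B (Hugo): max(5, 11, 2, -11) = 11
AG (Hugo): max(-13, 0, -2) = 0
AH (Hugo): max(-6, -8) = -6
L (Sara): min(0, -6) = -6
AJ (Hugo): max(14, 9, 3) = 14
AK (Hugo): max(-7, 7) = 7
M (Sara): min(14, 7) = 7
C (Hugo): max(-6, 7) = 7
Sara prefers the lower value; B=11, C=7. C is better since 7 < 11.

C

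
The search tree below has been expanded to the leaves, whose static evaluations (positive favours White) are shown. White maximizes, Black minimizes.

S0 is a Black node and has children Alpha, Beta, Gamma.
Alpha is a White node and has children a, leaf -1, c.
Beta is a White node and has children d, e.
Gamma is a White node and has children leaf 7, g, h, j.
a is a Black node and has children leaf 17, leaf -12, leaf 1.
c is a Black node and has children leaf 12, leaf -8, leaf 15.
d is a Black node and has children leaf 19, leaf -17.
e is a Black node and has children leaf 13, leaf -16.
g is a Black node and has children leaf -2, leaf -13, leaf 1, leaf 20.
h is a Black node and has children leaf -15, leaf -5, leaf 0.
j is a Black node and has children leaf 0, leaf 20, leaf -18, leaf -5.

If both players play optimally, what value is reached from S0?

a (Black): min(17, -12, 1) = -12
c (Black): min(12, -8, 15) = -8
Alpha (White): max(-12, -1, -8) = -1
d (Black): min(19, -17) = -17
e (Black): min(13, -16) = -16
Beta (White): max(-17, -16) = -16
g (Black): min(-2, -13, 1, 20) = -13
h (Black): min(-15, -5, 0) = -15
j (Black): min(0, 20, -18, -5) = -18
Gamma (White): max(7, -13, -15, -18) = 7
S0 (Black): min(-1, -16, 7) = -16

-16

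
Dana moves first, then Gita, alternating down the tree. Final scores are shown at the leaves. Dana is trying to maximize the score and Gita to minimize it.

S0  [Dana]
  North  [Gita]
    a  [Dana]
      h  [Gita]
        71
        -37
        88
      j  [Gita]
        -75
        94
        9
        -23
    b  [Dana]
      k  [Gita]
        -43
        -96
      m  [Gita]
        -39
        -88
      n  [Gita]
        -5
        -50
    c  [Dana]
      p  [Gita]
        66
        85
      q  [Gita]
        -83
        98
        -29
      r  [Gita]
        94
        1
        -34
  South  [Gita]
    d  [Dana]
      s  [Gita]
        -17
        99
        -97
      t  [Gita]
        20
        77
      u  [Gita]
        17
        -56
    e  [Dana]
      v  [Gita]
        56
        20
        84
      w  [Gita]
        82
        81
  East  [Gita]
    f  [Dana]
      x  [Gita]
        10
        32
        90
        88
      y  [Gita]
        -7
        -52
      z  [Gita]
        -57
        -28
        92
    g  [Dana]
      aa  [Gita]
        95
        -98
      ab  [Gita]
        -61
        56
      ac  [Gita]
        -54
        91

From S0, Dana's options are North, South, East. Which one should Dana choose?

h (Gita): min(71, -37, 88) = -37
j (Gita): min(-75, 94, 9, -23) = -75
a (Dana): max(-37, -75) = -37
k (Gita): min(-43, -96) = -96
m (Gita): min(-39, -88) = -88
n (Gita): min(-5, -50) = -50
b (Dana): max(-96, -88, -50) = -50
p (Gita): min(66, 85) = 66
q (Gita): min(-83, 98, -29) = -83
r (Gita): min(94, 1, -34) = -34
c (Dana): max(66, -83, -34) = 66
North (Gita): min(-37, -50, 66) = -50
s (Gita): min(-17, 99, -97) = -97
t (Gita): min(20, 77) = 20
u (Gita): min(17, -56) = -56
d (Dana): max(-97, 20, -56) = 20
v (Gita): min(56, 20, 84) = 20
w (Gita): min(82, 81) = 81
e (Dana): max(20, 81) = 81
South (Gita): min(20, 81) = 20
x (Gita): min(10, 32, 90, 88) = 10
y (Gita): min(-7, -52) = -52
z (Gita): min(-57, -28, 92) = -57
f (Dana): max(10, -52, -57) = 10
aa (Gita): min(95, -98) = -98
ab (Gita): min(-61, 56) = -61
ac (Gita): min(-54, 91) = -54
g (Dana): max(-98, -61, -54) = -54
East (Gita): min(10, -54) = -54
S0 (Dana): max(-50, 20, -54) = 20
Dana at S0 wants the highest of {North=-50, South=20, East=-54}, so chooses South.

South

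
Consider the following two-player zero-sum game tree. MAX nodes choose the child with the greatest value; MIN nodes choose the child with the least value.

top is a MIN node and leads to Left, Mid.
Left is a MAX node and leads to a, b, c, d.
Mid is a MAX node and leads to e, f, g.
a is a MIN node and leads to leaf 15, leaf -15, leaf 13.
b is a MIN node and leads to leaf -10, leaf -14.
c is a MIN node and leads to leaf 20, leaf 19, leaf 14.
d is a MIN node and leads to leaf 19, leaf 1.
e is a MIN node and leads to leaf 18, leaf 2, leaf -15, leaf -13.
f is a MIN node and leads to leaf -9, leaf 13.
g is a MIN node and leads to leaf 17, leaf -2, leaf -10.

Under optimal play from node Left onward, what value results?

14

a (MIN): min(15, -15, 13) = -15
b (MIN): min(-10, -14) = -14
c (MIN): min(20, 19, 14) = 14
d (MIN): min(19, 1) = 1
Left (MAX): max(-15, -14, 14, 1) = 14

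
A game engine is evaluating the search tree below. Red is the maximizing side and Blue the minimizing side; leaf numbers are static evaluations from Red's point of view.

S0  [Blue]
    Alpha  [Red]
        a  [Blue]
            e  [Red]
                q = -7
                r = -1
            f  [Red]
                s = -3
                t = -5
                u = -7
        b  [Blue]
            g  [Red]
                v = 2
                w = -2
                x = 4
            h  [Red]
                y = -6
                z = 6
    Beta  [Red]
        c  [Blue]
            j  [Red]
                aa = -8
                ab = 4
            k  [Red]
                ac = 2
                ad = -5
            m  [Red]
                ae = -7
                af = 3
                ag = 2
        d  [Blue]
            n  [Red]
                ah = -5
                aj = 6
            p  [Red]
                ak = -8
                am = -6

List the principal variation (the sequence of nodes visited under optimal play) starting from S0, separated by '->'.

e (Red): max(-7, -1) = -1
f (Red): max(-3, -5, -7) = -3
a (Blue): min(-1, -3) = -3
g (Red): max(2, -2, 4) = 4
h (Red): max(-6, 6) = 6
b (Blue): min(4, 6) = 4
Alpha (Red): max(-3, 4) = 4
j (Red): max(-8, 4) = 4
k (Red): max(2, -5) = 2
m (Red): max(-7, 3, 2) = 3
c (Blue): min(4, 2, 3) = 2
n (Red): max(-5, 6) = 6
p (Red): max(-8, -6) = -6
d (Blue): min(6, -6) = -6
Beta (Red): max(2, -6) = 2
S0 (Blue): min(4, 2) = 2
At S0, Blue picks Beta (lowest: 2).
At Beta, Red picks c (highest: 2).
At c, Blue picks k (lowest: 2).
At k, Red picks ac (highest: 2).
Terminal value 2.

S0 -> Beta -> c -> k -> ac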